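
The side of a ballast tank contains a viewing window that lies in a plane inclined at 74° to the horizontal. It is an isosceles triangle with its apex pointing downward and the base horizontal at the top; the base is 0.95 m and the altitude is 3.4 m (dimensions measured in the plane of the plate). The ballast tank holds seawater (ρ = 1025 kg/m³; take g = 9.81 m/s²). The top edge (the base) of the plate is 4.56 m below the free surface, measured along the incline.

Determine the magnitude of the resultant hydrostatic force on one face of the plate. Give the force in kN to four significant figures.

γ = ρg = 1025 × 9.81 / 1000 = 10.05525 kN/m³.
Let θ = 74° be the plate's angle to the horizontal; measure y along the incline from where the plane meets the free surface. Vertical depth h = y·sinθ with sinθ = 0.961262.
With the apex down, the centroid sits h/3 = 3.4/3 = 1.13333 m below the base (the top edge), so y_c = 4.56 + 1.13333 = 5.69333 m and h_c = 5.69333 × 0.961262 = 5.47278 m.
A = ½ × 0.95 × 3.4 = 1.615 m².
Resultant F = γ·h_c·A = 10.05525 × 5.47278 × 1.615 = 88.8737 kN.

F ≈ 88.87 kN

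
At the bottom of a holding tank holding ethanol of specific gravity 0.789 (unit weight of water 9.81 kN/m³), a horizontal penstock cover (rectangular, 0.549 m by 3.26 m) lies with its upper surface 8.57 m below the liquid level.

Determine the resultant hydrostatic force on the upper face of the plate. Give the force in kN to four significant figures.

γ = 0.789 × 9.81 = 7.74009 kN/m³.
The plate is horizontal, so pressure is uniform at p = γ·h = 7.74009 × 8.57 = 66.3326 kN/m².
A = 0.549 × 3.26 = 1.78974 m².
F = p·A = 66.3326 × 1.78974 = 118.718 kN.

F ≈ 118.7 kN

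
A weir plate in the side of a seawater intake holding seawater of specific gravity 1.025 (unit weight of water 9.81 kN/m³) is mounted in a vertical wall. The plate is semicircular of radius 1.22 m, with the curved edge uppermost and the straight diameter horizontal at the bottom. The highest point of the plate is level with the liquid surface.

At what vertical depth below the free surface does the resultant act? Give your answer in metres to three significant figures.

h_p = 0.850 m

γ = 1.025 × 9.81 = 10.05525 kN/m³.
The centroid lies 4r/(3π) = 0.517784 m above the diameter, so r − 4r/(3π) = 1.22 − 0.517784 = 0.702216 m below the topmost point, so the centroid depth is h_c = 0.702216 m.
A = πr²/2 = π × 1.22²/2 = 2.33797 m².
Resultant F = γ·h_c·A = 10.05525 × 0.702216 × 2.33797 = 16.5083 kN.
I_c = (π/8 − 8/(9π))·r⁴ = 0.109757 × 1.22⁴ = 0.243148 m⁴.
Centre of pressure: y_p = y_c + I_c/(y_c·A) = 0.702216 + 0.243148/(0.702216 × 2.33797) = 0.702216 + 0.148102 = 0.850318 m along the plane.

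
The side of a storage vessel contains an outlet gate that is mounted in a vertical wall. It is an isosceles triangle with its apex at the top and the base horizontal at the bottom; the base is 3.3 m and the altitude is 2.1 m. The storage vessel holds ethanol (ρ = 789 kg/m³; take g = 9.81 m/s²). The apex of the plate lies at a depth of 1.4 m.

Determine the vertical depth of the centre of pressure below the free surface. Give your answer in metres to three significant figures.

γ = ρg = 789 × 9.81 / 1000 = 7.74009 kN/m³.
With the apex up, the centroid sits 2h/3 = 2 × 2.1/3 = 1.4 m below the apex, so the centroid depth is h_c = 1.4 + 1.4 = 2.8 m.
A = ½ × 3.3 × 2.1 = 3.465 m².
Resultant F = γ·h_c·A = 7.74009 × 2.8 × 3.465 = 75.0944 kN.
I_c = b·h³/36 = 3.3 × 2.1³/36 = 0.848925 m⁴.
Centre of pressure: y_p = y_c + I_c/(y_c·A) = 2.8 + 0.848925/(2.8 × 3.465) = 2.8 + 0.0875 = 2.8875 m along the plane.

h_p = 2.89 m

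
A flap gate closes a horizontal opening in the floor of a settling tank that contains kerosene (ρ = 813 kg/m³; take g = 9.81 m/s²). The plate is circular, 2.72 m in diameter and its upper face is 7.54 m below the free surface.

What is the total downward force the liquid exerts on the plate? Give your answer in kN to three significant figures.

F ≈ 349 kN

γ = ρg = 813 × 9.81 / 1000 = 7.97553 kN/m³.
The plate is horizontal, so pressure is uniform at p = γ·h = 7.97553 × 7.54 = 60.1355 kN/m².
A = π(1.36)² = 5.81069 m².
F = p·A = 60.1355 × 5.81069 = 349.429 kN.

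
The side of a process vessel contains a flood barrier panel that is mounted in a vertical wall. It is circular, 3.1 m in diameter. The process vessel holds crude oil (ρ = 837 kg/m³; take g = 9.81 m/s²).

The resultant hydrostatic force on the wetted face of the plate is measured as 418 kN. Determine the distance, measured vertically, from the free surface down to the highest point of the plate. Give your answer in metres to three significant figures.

d_top ≈ 5.19 m

γ = ρg = 837 × 9.81 / 1000 = 8.21097 kN/m³.
A = π(1.55)² = 7.54768 m².
From F = γ·h_c·A, the centroid depth is h_c = 418/(8.21097 × 7.54768) = 6.74479 m.
The centroid is at the centre, 1.55 m below the top of the plate, so the highest point sits at h_top = 6.74479 − 1.55 = 5.19479 m below the surface.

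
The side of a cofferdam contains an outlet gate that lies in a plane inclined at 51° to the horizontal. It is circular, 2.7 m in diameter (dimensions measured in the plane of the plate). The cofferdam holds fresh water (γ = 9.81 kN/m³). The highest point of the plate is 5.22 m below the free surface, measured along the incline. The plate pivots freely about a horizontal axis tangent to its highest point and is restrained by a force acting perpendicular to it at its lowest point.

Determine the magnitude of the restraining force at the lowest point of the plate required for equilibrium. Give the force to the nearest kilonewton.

γ = 9.81 kN/m³.
Let θ = 51° be the plate's angle to the horizontal; measure y along the incline from where the plane meets the free surface. Vertical depth h = y·sinθ with sinθ = 0.777146.
The centroid is at the centre, 1.35 m below the top of the plate, so y_c = 5.22 + 1.35 = 6.57 m and h_c = 6.57 × 0.777146 = 5.10585 m.
A = π(1.35)² = 5.72555 m².
Resultant F = γ·h_c·A = 9.81 × 5.10585 × 5.72555 = 286.784 kN.
I_c = πr⁴/4 = π × 1.35⁴/4 = 2.6087 m⁴.
Centre of pressure: y_p = y_c + I_c/(y_c·A) = 6.57 + 2.6087/(6.57 × 5.72555) = 6.57 + 0.0693492 = 6.63935 m along the plane.
The resultant acts 1.35 + 0.0693492 = 1.41935 m (along the plate) below the hinge at the top edge, so the moment about the hinge is M = F × 1.41935 = 286.784 × 1.41935 = 407.047 kN·m.
A normal force at the bottom, 2.7 m from the hinge, must supply this moment: P = 407.047/2.7 = 150.758 kN.

P ≈ 151 kN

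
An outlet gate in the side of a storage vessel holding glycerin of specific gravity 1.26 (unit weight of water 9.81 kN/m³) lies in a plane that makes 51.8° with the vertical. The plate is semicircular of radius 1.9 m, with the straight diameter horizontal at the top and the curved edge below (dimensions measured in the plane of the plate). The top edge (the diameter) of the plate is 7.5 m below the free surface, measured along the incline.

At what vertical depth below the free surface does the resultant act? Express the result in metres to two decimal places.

γ = 1.26 × 9.81 = 12.3606 kN/m³.
The plate makes 51.8° with the vertical, i.e. θ = 90° − 51.8° = 38.2° to the horizontal. Measuring y along the incline from the free-surface line, vertical depth h = y·sinθ with sinθ = 0.618408.
The centroid of a semicircle lies 4r/(3π) = 0.806385 m from the diameter, here below the top edge, so y_c = 7.5 + 0.806385 = 8.30639 m and h_c = 8.30639 × 0.618408 = 5.13674 m.
A = πr²/2 = π × 1.9²/2 = 5.67057 m².
Resultant F = γ·h_c·A = 12.3606 × 5.13674 × 5.67057 = 360.043 kN.
I_c = (π/8 − 8/(9π))·r⁴ = 0.109757 × 1.9⁴ = 1.43036 m⁴.
Centre of pressure: y_p = y_c + I_c/(y_c·A) = 8.30639 + 1.43036/(8.30639 × 5.67057) = 8.30639 + 0.0303673 = 8.33676 m along the plane.
Vertically, h_p = y_p·sinθ = 8.33676 × 0.618408 = 5.15552 m.

h_p = 5.16 m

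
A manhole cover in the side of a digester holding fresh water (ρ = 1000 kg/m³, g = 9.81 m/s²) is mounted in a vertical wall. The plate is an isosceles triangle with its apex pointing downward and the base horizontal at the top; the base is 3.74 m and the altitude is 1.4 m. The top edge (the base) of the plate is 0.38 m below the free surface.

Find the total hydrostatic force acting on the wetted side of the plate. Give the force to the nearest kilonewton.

γ = ρg = 1000 × 9.81 = 9810 N/m³ = 9.81 kN/m³.
With the apex down, the centroid sits h/3 = 1.4/3 = 0.466667 m below the base (the top edge), so the centroid depth is h_c = 0.38 + 0.466667 = 0.846667 m.
A = ½ × 3.74 × 1.4 = 2.618 m².
Resultant F = γ·h_c·A = 9.81 × 0.846667 × 2.618 = 21.7446 kN.

F ≈ 22 kN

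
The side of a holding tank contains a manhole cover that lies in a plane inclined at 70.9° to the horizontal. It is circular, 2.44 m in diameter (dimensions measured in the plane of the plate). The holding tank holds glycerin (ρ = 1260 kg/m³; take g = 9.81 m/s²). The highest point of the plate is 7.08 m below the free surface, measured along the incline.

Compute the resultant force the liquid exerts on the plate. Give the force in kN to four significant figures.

γ = ρg = 1260 × 9.81 / 1000 = 12.3606 kN/m³.
Let θ = 70.9° be the plate's angle to the horizontal; measure y along the incline from where the plane meets the free surface. Vertical depth h = y·sinθ with sinθ = 0.944949.
The centroid is at the centre, 1.22 m below the top of the plate, so y_c = 7.08 + 1.22 = 8.3 m and h_c = 8.3 × 0.944949 = 7.84308 m.
A = π(1.22)² = 4.67595 m².
Resultant F = γ·h_c·A = 12.3606 × 7.84308 × 4.67595 = 453.311 kN.

F ≈ 453.3 kN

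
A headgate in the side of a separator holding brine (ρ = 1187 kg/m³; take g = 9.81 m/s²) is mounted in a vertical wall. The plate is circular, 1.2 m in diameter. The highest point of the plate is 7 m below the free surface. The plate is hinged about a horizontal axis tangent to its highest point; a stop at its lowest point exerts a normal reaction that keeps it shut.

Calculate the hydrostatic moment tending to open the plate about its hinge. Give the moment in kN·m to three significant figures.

M ≈ 61.2 kN·m

γ = ρg = 1187 × 9.81 / 1000 = 11.64447 kN/m³.
The centroid is at the centre, 0.6 m below the top of the plate, so the centroid depth is h_c = 7 + 0.6 = 7.6 m.
A = π(0.6)² = 1.13097 m².
Resultant F = γ·h_c·A = 11.64447 × 7.6 × 1.13097 = 100.089 kN.
I_c = πr⁴/4 = π × 0.6⁴/4 = 0.101788 m⁴.
Centre of pressure: y_p = y_c + I_c/(y_c·A) = 7.6 + 0.101788/(7.6 × 1.13097) = 7.6 + 0.0118422 = 7.61184 m along the plane.
The resultant acts 0.6 + 0.0118422 = 0.611842 m (along the plate) below the hinge at the top edge, so the moment about the hinge is M = F × 0.611842 = 100.089 × 0.611842 = 61.2387 kN·m.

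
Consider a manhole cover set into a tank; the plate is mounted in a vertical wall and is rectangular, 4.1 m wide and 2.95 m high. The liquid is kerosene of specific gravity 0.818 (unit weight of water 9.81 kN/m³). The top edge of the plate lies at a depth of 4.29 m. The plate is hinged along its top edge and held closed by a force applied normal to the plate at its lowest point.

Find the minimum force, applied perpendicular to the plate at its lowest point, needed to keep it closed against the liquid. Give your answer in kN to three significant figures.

P ≈ 304 kN

γ = 0.818 × 9.81 = 8.02458 kN/m³.
The centroid lies 2.95/2 = 1.475 m below the top edge, so the centroid depth is h_c = 4.29 + 1.475 = 5.765 m.
A = 4.1 × 2.95 = 12.095 m².
Resultant F = γ·h_c·A = 8.02458 × 5.765 × 12.095 = 559.535 kN.
I_c = b·h³/12 = 4.1 × 2.95³/12 = 8.77139 m⁴.
Centre of pressure: y_p = y_c + I_c/(y_c·A) = 5.765 + 8.77139/(5.765 × 12.095) = 5.765 + 0.125795 = 5.89079 m along the plane.
The resultant acts 1.475 + 0.125795 = 1.6008 m (along the plate) below the hinge at the top edge, so the moment about the hinge is M = F × 1.6008 = 559.535 × 1.6008 = 895.704 kN·m.
A normal force at the bottom, 2.95 m from the hinge, must supply this moment: P = 895.704/2.95 = 303.628 kN.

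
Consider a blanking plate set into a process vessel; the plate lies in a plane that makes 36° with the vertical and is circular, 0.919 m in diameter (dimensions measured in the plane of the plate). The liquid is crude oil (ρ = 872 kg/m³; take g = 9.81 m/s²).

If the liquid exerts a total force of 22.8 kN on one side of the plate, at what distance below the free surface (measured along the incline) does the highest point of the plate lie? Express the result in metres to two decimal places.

y_top ≈ 4.51 m

γ = ρg = 872 × 9.81 / 1000 = 8.55432 kN/m³.
A = π(0.4595)² = 0.663317 m².
From F = γ·h_c·A, the centroid depth is h_c = 22.8/(8.55432 × 0.663317) = 4.01817 m.
The plate makes 36° with the vertical, i.e. θ = 90° − 36° = 54° to the horizontal. Measuring y along the incline from the free-surface line, vertical depth h = y·sinθ with sinθ = 0.809017.
Along the incline, y_c = h_c/sinθ = 4.01817/0.809017 = 4.96673 m.
The centroid is at the centre, 0.4595 m below the top of the plate, so the highest point sits at y_top = 4.96673 − 0.4595 = 4.50723 m along the incline.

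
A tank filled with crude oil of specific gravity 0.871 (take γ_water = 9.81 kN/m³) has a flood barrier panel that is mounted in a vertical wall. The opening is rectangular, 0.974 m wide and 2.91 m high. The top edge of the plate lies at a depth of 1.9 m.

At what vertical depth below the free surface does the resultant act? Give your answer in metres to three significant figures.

γ = 0.871 × 9.81 = 8.54451 kN/m³.
The centroid lies 2.91/2 = 1.455 m below the top edge, so the centroid depth is h_c = 1.9 + 1.455 = 3.355 m.
A = 0.974 × 2.91 = 2.83434 m².
Resultant F = γ·h_c·A = 8.54451 × 3.355 × 2.83434 = 81.2515 kN.
I_c = b·h³/12 = 0.974 × 2.91³/12 = 2.00012 m⁴.
Centre of pressure: y_p = y_c + I_c/(y_c·A) = 3.355 + 2.00012/(3.355 × 2.83434) = 3.355 + 0.210335 = 3.56534 m along the plane.

h_p = 3.57 m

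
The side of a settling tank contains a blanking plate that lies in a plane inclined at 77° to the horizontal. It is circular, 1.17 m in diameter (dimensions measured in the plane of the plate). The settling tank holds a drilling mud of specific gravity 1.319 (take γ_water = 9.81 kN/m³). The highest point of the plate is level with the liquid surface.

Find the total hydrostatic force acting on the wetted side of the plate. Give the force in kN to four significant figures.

F ≈ 7.930 kN

γ = 1.319 × 9.81 = 12.93939 kN/m³.
Let θ = 77° be the plate's angle to the horizontal; measure y along the incline from where the plane meets the free surface. Vertical depth h = y·sinθ with sinθ = 0.974370.
The centroid is at the centre, 0.585 m below the top of the plate, so y_c = 0.585 m and h_c = 0.585 × 0.974370 = 0.570006 m.
A = π(0.585)² = 1.07513 m².
Resultant F = γ·h_c·A = 12.93939 × 0.570006 × 1.07513 = 7.92965 kN.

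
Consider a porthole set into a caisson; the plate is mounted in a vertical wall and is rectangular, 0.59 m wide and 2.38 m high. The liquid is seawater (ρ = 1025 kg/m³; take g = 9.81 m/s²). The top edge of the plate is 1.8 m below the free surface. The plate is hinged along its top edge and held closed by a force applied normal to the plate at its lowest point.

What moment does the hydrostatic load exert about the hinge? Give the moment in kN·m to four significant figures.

M ≈ 56.90 kN·m

γ = ρg = 1025 × 9.81 / 1000 = 10.05525 kN/m³.
The centroid lies 2.38/2 = 1.19 m below the top edge, so the centroid depth is h_c = 1.8 + 1.19 = 2.99 m.
A = 0.59 × 2.38 = 1.4042 m².
Resultant F = γ·h_c·A = 10.05525 × 2.99 × 1.4042 = 42.2176 kN.
I_c = b·h³/12 = 0.59 × 2.38³/12 = 0.662829 m⁴.
Centre of pressure: y_p = y_c + I_c/(y_c·A) = 2.99 + 0.662829/(2.99 × 1.4042) = 2.99 + 0.157871 = 3.14787 m along the plane.
The resultant acts 1.19 + 0.157871 = 1.34787 m (along the plate) below the hinge at the top edge, so the moment about the hinge is M = F × 1.34787 = 42.2176 × 1.34787 = 56.9038 kN·m.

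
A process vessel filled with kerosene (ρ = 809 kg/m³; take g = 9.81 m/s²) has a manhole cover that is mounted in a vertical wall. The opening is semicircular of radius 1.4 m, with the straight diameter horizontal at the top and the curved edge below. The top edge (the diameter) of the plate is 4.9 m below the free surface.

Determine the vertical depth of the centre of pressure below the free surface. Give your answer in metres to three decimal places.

h_p = 5.519 m

γ = ρg = 809 × 9.81 / 1000 = 7.93629 kN/m³.
The centroid of a semicircle lies 4r/(3π) = 0.594178 m from the diameter, here below the top edge, so the centroid depth is h_c = 4.9 + 0.594178 = 5.49418 m.
A = πr²/2 = π × 1.4²/2 = 3.07876 m².
Resultant F = γ·h_c·A = 7.93629 × 5.49418 × 3.07876 = 134.244 kN.
I_c = (π/8 − 8/(9π))·r⁴ = 0.109757 × 1.4⁴ = 0.421642 m⁴.
Centre of pressure: y_p = y_c + I_c/(y_c·A) = 5.49418 + 0.421642/(5.49418 × 3.07876) = 5.49418 + 0.0249267 = 5.51911 m along the plane.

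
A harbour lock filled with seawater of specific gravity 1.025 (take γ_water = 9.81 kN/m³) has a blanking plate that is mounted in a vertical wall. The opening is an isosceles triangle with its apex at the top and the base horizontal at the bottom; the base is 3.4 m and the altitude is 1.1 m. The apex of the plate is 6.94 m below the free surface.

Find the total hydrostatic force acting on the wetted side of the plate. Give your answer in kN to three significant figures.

γ = 1.025 × 9.81 = 10.05525 kN/m³.
With the apex up, the centroid sits 2h/3 = 2 × 1.1/3 = 0.733333 m below the apex, so the centroid depth is h_c = 6.94 + 0.733333 = 7.67333 m.
A = ½ × 3.4 × 1.1 = 1.87 m².
Resultant F = γ·h_c·A = 10.05525 × 7.67333 × 1.87 = 144.284 kN.

F ≈ 144 kN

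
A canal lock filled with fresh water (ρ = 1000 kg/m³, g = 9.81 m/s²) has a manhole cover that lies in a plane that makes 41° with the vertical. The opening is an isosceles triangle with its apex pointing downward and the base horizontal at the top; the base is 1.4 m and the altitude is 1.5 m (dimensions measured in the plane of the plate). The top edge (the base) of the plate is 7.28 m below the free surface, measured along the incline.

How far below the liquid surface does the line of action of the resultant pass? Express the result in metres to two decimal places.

h_p = 5.88 m

γ = ρg = 1000 × 9.81 = 9810 N/m³ = 9.81 kN/m³.
The plate makes 41° with the vertical, i.e. θ = 90° − 41° = 49° to the horizontal. Measuring y along the incline from the free-surface line, vertical depth h = y·sinθ with sinθ = 0.754710.
With the apex down, the centroid sits h/3 = 1.5/3 = 0.5 m below the base (the top edge), so y_c = 7.28 + 0.5 = 7.78 m and h_c = 7.78 × 0.754710 = 5.87164 m.
A = ½ × 1.4 × 1.5 = 1.05 m².
Resultant F = γ·h_c·A = 9.81 × 5.87164 × 1.05 = 60.4808 kN.
I_c = b·h³/36 = 1.4 × 1.5³/36 = 0.13125 m⁴.
Centre of pressure: y_p = y_c + I_c/(y_c·A) = 7.78 + 0.13125/(7.78 × 1.05) = 7.78 + 0.0160668 = 7.79607 m along the plane.
Vertically, h_p = y_p·sinθ = 7.79607 × 0.754710 = 5.88377 m.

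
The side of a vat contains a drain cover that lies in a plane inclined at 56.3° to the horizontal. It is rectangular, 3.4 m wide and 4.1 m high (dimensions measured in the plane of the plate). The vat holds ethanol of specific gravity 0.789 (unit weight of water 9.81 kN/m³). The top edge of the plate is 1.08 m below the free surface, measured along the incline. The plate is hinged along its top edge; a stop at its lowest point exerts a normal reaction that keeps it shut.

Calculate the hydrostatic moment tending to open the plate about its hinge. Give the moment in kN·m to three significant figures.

γ = 0.789 × 9.81 = 7.74009 kN/m³.
Let θ = 56.3° be the plate's angle to the horizontal; measure y along the incline from where the plane meets the free surface. Vertical depth h = y·sinθ with sinθ = 0.831954.
The centroid lies 4.1/2 = 2.05 m below the top edge, so y_c = 1.08 + 2.05 = 3.13 m and h_c = 3.13 × 0.831954 = 2.60402 m.
A = 3.4 × 4.1 = 13.94 m².
Resultant F = γ·h_c·A = 7.74009 × 2.60402 × 13.94 = 280.966 kN.
I_c = b·h³/12 = 3.4 × 4.1³/12 = 19.5276 m⁴.
Centre of pressure: y_p = y_c + I_c/(y_c·A) = 3.13 + 19.5276/(3.13 × 13.94) = 3.13 + 0.44755 = 3.57755 m along the plane.
The resultant acts 2.05 + 0.44755 = 2.49755 m (along the plate) below the hinge at the top edge, so the moment about the hinge is M = F × 2.49755 = 280.966 × 2.49755 = 701.727 kN·m.

M ≈ 702 kN·m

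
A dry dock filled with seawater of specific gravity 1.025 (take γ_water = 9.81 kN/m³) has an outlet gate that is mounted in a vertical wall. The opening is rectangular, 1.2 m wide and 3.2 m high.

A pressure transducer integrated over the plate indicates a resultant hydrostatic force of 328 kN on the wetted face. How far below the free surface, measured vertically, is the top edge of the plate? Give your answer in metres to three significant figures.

d_top ≈ 6.89 m

γ = 1.025 × 9.81 = 10.05525 kN/m³.
A = 1.2 × 3.2 = 3.84 m².
From F = γ·h_c·A, the centroid depth is h_c = 328/(10.05525 × 3.84) = 8.49473 m.
The centroid lies 3.2/2 = 1.6 m below the top edge, so the top edge sits at h_top = 8.49473 − 1.6 = 6.89473 m below the surface.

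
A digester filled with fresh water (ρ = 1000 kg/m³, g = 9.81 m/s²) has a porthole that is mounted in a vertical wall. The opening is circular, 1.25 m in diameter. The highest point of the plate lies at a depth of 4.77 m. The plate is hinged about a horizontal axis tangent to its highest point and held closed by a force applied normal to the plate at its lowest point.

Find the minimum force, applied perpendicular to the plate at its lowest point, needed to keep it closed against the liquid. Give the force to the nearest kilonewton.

P ≈ 33 kN

γ = ρg = 1000 × 9.81 = 9810 N/m³ = 9.81 kN/m³.
The centroid is at the centre, 0.625 m below the top of the plate, so the centroid depth is h_c = 4.77 + 0.625 = 5.395 m.
A = π(0.625)² = 1.22718 m².
Resultant F = γ·h_c·A = 9.81 × 5.395 × 1.22718 = 64.9484 kN.
I_c = πr⁴/4 = π × 0.625⁴/4 = 0.119842 m⁴.
Centre of pressure: y_p = y_c + I_c/(y_c·A) = 5.395 + 0.119842/(5.395 × 1.22718) = 5.395 + 0.0181013 = 5.4131 m along the plane.
The resultant acts 0.625 + 0.0181013 = 0.643101 m (along the plate) below the hinge at the top edge, so the moment about the hinge is M = F × 0.643101 = 64.9484 × 0.643101 = 41.7684 kN·m.
A normal force at the bottom, 1.25 m from the hinge, must supply this moment: P = 41.7684/1.25 = 33.4147 kN.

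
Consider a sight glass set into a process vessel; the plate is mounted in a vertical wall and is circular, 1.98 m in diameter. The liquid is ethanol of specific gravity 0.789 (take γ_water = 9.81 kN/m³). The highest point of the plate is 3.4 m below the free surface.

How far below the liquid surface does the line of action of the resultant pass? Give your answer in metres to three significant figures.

h_p = 4.45 m

γ = 0.789 × 9.81 = 7.74009 kN/m³.
The centroid is at the centre, 0.99 m below the top of the plate, so the centroid depth is h_c = 3.4 + 0.99 = 4.39 m.
A = π(0.99)² = 3.07907 m².
Resultant F = γ·h_c·A = 7.74009 × 4.39 × 3.07907 = 104.624 kN.
I_c = πr⁴/4 = π × 0.99⁴/4 = 0.75445 m⁴.
Centre of pressure: y_p = y_c + I_c/(y_c·A) = 4.39 + 0.75445/(4.39 × 3.07907) = 4.39 + 0.0558144 = 4.44581 m along the plane.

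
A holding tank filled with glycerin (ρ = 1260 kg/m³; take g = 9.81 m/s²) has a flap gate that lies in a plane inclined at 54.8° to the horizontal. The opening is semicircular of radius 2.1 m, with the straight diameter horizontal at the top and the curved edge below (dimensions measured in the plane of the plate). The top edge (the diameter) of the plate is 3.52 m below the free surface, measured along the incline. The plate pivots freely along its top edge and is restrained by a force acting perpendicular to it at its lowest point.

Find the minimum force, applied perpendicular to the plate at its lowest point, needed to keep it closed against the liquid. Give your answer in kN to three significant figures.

P ≈ 141 kN

γ = ρg = 1260 × 9.81 / 1000 = 12.3606 kN/m³.
Let θ = 54.8° be the plate's angle to the horizontal; measure y along the incline from where the plane meets the free surface. Vertical depth h = y·sinθ with sinθ = 0.817145.
The centroid of a semicircle lies 4r/(3π) = 0.891268 m from the diameter, here below the top edge, so y_c = 3.52 + 0.891268 = 4.41127 m and h_c = 4.41127 × 0.817145 = 3.60465 m.
A = πr²/2 = π × 2.1²/2 = 6.92721 m².
Resultant F = γ·h_c·A = 12.3606 × 3.60465 × 6.92721 = 308.646 kN.
I_c = (π/8 − 8/(9π))·r⁴ = 0.109757 × 2.1⁴ = 2.13457 m⁴.
Centre of pressure: y_p = y_c + I_c/(y_c·A) = 4.41127 + 2.13457/(4.41127 × 6.92721) = 4.41127 + 0.0698535 = 4.48112 m along the plane.
The resultant acts 0.891268 + 0.0698535 = 0.961121 m (along the plate) below the hinge at the top edge, so the moment about the hinge is M = F × 0.961121 = 308.646 × 0.961121 = 296.646 kN·m.
A normal force at the bottom, 2.1 m from the hinge, must supply this moment: P = 296.646/2.1 = 141.26 kN.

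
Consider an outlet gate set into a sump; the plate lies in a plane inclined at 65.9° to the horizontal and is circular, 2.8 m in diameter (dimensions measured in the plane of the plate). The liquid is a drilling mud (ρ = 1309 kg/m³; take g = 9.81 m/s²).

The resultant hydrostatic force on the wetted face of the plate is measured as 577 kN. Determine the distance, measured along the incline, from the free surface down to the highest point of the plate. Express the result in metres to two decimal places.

γ = ρg = 1309 × 9.81 / 1000 = 12.84129 kN/m³.
A = π(1.4)² = 6.15752 m².
From F = γ·h_c·A, the centroid depth is h_c = 577/(12.84129 × 6.15752) = 7.29729 m.
Let θ = 65.9° be the plate's angle to the horizontal; measure y along the incline from where the plane meets the free surface. Vertical depth h = y·sinθ with sinθ = 0.912834.
Along the incline, y_c = h_c/sinθ = 7.29729/0.912834 = 7.9941 m.
The centroid is at the centre, 1.4 m below the top of the plate, so the highest point sits at y_top = 7.9941 − 1.4 = 6.5941 m along the incline.

y_top ≈ 6.59 m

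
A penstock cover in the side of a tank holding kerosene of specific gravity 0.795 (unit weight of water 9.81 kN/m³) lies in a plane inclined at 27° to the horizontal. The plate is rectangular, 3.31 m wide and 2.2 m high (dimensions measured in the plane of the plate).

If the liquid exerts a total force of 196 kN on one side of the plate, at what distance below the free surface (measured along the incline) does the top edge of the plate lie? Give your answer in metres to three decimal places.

y_top ≈ 6.502 m

γ = 0.795 × 9.81 = 7.79895 kN/m³.
A = 3.31 × 2.2 = 7.282 m².
From F = γ·h_c·A, the centroid depth is h_c = 196/(7.79895 × 7.282) = 3.45119 m.
Let θ = 27° be the plate's angle to the horizontal; measure y along the incline from where the plane meets the free surface. Vertical depth h = y·sinθ with sinθ = 0.453990.
Along the incline, y_c = h_c/sinθ = 3.45119/0.453990 = 7.60191 m.
The centroid lies 2.2/2 = 1.1 m below the top edge, so the top edge sits at y_top = 7.60191 − 1.1 = 6.50191 m along the incline.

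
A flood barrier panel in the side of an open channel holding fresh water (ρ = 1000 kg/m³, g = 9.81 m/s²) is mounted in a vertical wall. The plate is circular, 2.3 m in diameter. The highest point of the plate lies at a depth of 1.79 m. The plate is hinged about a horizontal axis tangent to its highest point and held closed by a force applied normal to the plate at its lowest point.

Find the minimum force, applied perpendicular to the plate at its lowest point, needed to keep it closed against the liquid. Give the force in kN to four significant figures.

γ = ρg = 1000 × 9.81 = 9810 N/m³ = 9.81 kN/m³.
The centroid is at the centre, 1.15 m below the top of the plate, so the centroid depth is h_c = 1.79 + 1.15 = 2.94 m.
A = π(1.15)² = 4.15476 m².
Resultant F = γ·h_c·A = 9.81 × 2.94 × 4.15476 = 119.829 kN.
I_c = πr⁴/4 = π × 1.15⁴/4 = 1.37367 m⁴.
Centre of pressure: y_p = y_c + I_c/(y_c·A) = 2.94 + 1.37367/(2.94 × 4.15476) = 2.94 + 0.112458 = 3.05246 m along the plane.
The resultant acts 1.15 + 0.112458 = 1.26246 m (along the plate) below the hinge at the top edge, so the moment about the hinge is M = F × 1.26246 = 119.829 × 1.26246 = 151.279 kN·m.
A normal force at the bottom, 2.3 m from the hinge, must supply this moment: P = 151.279/2.3 = 65.7735 kN.

P ≈ 65.77 kN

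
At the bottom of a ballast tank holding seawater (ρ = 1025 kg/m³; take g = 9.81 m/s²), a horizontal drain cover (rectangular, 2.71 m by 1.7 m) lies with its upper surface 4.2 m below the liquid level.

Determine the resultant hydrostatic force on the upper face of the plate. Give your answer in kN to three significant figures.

γ = ρg = 1025 × 9.81 / 1000 = 10.05525 kN/m³.
The plate is horizontal, so pressure is uniform at p = γ·h = 10.05525 × 4.2 = 42.2321 kN/m².
A = 2.71 × 1.7 = 4.607 m².
F = p·A = 42.2321 × 4.607 = 194.563 kN.

F ≈ 195 kN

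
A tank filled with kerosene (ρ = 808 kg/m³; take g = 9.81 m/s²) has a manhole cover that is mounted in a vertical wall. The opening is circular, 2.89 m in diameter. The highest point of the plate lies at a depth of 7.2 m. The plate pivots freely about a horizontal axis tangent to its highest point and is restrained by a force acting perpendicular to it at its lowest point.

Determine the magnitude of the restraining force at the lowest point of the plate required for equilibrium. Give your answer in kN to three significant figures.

P ≈ 234 kN

γ = ρg = 808 × 9.81 / 1000 = 7.92648 kN/m³.
The centroid is at the centre, 1.445 m below the top of the plate, so the centroid depth is h_c = 7.2 + 1.445 = 8.645 m.
A = π(1.445)² = 6.55972 m².
Resultant F = γ·h_c·A = 7.92648 × 8.645 × 6.55972 = 449.501 kN.
I_c = πr⁴/4 = π × 1.445⁴/4 = 3.42422 m⁴.
Centre of pressure: y_p = y_c + I_c/(y_c·A) = 8.645 + 3.42422/(8.645 × 6.55972) = 8.645 + 0.0603825 = 8.70538 m along the plane.
The resultant acts 1.445 + 0.0603825 = 1.50538 m (along the plate) below the hinge at the top edge, so the moment about the hinge is M = F × 1.50538 = 449.501 × 1.50538 = 676.67 kN·m.
A normal force at the bottom, 2.89 m from the hinge, must supply this moment: P = 676.67/2.89 = 234.142 kN.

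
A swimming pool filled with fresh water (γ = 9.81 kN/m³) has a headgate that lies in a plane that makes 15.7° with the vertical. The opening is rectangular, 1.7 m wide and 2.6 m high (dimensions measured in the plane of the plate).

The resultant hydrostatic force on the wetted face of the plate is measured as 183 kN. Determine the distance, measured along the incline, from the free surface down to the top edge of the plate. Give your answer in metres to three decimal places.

γ = 9.81 kN/m³.
A = 1.7 × 2.6 = 4.42 m².
From F = γ·h_c·A, the centroid depth is h_c = 183/(9.81 × 4.42) = 4.22046 m.
The plate makes 15.7° with the vertical, i.e. θ = 90° − 15.7° = 74.3° to the horizontal. Measuring y along the incline from the free-surface line, vertical depth h = y·sinθ with sinθ = 0.962692.
Along the incline, y_c = h_c/sinθ = 4.22046/0.962692 = 4.38402 m.
The centroid lies 2.6/2 = 1.3 m below the top edge, so the top edge sits at y_top = 4.38402 − 1.3 = 3.08402 m along the incline.

y_top ≈ 3.084 m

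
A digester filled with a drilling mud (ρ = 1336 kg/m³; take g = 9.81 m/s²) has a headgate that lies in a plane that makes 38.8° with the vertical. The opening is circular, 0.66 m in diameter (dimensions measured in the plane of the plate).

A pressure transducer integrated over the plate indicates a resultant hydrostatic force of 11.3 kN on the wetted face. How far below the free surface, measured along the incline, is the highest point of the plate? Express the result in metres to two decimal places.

γ = ρg = 1336 × 9.81 / 1000 = 13.10616 kN/m³.
A = π(0.33)² = 0.342119 m².
From F = γ·h_c·A, the centroid depth is h_c = 11.3/(13.10616 × 0.342119) = 2.52015 m.
The plate makes 38.8° with the vertical, i.e. θ = 90° − 38.8° = 51.2° to the horizontal. Measuring y along the incline from the free-surface line, vertical depth h = y·sinθ with sinθ = 0.779338.
Along the incline, y_c = h_c/sinθ = 2.52015/0.779338 = 3.23371 m.
The centroid is at the centre, 0.33 m below the top of the plate, so the highest point sits at y_top = 3.23371 − 0.33 = 2.90371 m along the incline.

y_top ≈ 2.90 m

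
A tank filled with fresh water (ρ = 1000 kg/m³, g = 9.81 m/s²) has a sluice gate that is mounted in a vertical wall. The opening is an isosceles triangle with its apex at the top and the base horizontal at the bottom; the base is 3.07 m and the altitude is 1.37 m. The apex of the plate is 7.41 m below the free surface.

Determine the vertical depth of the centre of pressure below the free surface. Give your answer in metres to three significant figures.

h_p = 8.34 m

γ = ρg = 1000 × 9.81 = 9810 N/m³ = 9.81 kN/m³.
With the apex up, the centroid sits 2h/3 = 2 × 1.37/3 = 0.913333 m below the apex, so the centroid depth is h_c = 7.41 + 0.913333 = 8.32333 m.
A = ½ × 3.07 × 1.37 = 2.10295 m².
Resultant F = γ·h_c·A = 9.81 × 8.32333 × 2.10295 = 171.71 kN.
I_c = b·h³/36 = 3.07 × 1.37³/36 = 0.219279 m⁴.
Centre of pressure: y_p = y_c + I_c/(y_c·A) = 8.32333 + 0.219279/(8.32333 × 2.10295) = 8.32333 + 0.0125277 = 8.33586 m along the plane.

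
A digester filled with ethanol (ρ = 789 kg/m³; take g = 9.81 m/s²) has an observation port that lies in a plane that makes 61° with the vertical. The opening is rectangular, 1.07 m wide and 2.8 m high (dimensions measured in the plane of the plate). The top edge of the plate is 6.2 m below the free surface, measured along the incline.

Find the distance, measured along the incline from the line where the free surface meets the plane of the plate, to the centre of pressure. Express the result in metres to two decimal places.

y_p = 7.69 m

γ = ρg = 789 × 9.81 / 1000 = 7.74009 kN/m³.
The plate makes 61° with the vertical, i.e. θ = 90° − 61° = 29° to the horizontal. Measuring y along the incline from the free-surface line, vertical depth h = y·sinθ with sinθ = 0.484810.
The centroid lies 2.8/2 = 1.4 m below the top edge, so y_c = 6.2 + 1.4 = 7.6 m and h_c = 7.6 × 0.484810 = 3.68456 m.
A = 1.07 × 2.8 = 2.996 m².
Resultant F = γ·h_c·A = 7.74009 × 3.68456 × 2.996 = 85.4424 kN.
I_c = b·h³/12 = 1.07 × 2.8³/12 = 1.95739 m⁴.
Centre of pressure: y_p = y_c + I_c/(y_c·A) = 7.6 + 1.95739/(7.6 × 2.996) = 7.6 + 0.0859651 = 7.68597 m along the plane.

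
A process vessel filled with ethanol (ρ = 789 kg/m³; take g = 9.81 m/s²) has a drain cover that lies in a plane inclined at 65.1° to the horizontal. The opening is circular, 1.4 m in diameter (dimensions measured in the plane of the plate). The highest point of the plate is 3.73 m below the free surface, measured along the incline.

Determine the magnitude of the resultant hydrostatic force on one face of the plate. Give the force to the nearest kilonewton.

γ = ρg = 789 × 9.81 / 1000 = 7.74009 kN/m³.
Let θ = 65.1° be the plate's angle to the horizontal; measure y along the incline from where the plane meets the free surface. Vertical depth h = y·sinθ with sinθ = 0.907044.
The centroid is at the centre, 0.7 m below the top of the plate, so y_c = 3.73 + 0.7 = 4.43 m and h_c = 4.43 × 0.907044 = 4.0182 m.
A = π(0.7)² = 1.53938 m².
Resultant F = γ·h_c·A = 7.74009 × 4.0182 × 1.53938 = 47.8766 kN.

F ≈ 48 kN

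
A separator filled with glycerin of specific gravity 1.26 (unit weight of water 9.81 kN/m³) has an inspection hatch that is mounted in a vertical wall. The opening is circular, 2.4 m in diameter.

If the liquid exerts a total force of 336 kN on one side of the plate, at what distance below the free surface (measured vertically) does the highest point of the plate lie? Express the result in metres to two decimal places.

γ = 1.26 × 9.81 = 12.3606 kN/m³.
A = π(1.2)² = 4.52389 m².
From F = γ·h_c·A, the centroid depth is h_c = 336/(12.3606 × 4.52389) = 6.0088 m.
The centroid is at the centre, 1.2 m below the top of the plate, so the highest point sits at h_top = 6.0088 − 1.2 = 4.8088 m below the surface.

d_top ≈ 4.81 m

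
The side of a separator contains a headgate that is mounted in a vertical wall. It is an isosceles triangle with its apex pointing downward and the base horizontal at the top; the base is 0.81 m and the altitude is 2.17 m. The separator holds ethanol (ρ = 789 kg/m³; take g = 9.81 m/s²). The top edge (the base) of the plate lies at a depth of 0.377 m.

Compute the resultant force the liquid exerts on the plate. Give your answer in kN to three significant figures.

F ≈ 7.48 kN

γ = ρg = 789 × 9.81 / 1000 = 7.74009 kN/m³.
With the apex down, the centroid sits h/3 = 2.17/3 = 0.723333 m below the base (the top edge), so the centroid depth is h_c = 0.377 + 0.723333 = 1.10033 m.
A = ½ × 0.81 × 2.17 = 0.87885 m².
Resultant F = γ·h_c·A = 7.74009 × 1.10033 × 0.87885 = 7.48486 kN.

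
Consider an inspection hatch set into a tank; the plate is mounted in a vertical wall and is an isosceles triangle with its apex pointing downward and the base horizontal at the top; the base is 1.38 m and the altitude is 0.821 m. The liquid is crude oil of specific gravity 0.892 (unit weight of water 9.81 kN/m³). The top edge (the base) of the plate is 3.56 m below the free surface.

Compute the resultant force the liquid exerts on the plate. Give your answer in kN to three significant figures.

γ = 0.892 × 9.81 = 8.75052 kN/m³.
With the apex down, the centroid sits h/3 = 0.821/3 = 0.273667 m below the base (the top edge), so the centroid depth is h_c = 3.56 + 0.273667 = 3.83367 m.
A = ½ × 1.38 × 0.821 = 0.56649 m².
Resultant F = γ·h_c·A = 8.75052 × 3.83367 × 0.56649 = 19.0038 kN.

F ≈ 19.0 kN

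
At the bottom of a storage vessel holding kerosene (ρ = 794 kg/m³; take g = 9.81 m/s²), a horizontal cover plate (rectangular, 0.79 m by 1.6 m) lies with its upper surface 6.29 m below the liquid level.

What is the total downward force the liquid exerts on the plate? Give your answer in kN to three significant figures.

γ = ρg = 794 × 9.81 / 1000 = 7.78914 kN/m³.
The plate is horizontal, so pressure is uniform at p = γ·h = 7.78914 × 6.29 = 48.9937 kN/m².
A = 0.79 × 1.6 = 1.264 m².
F = p·A = 48.9937 × 1.264 = 61.928 kN.

F ≈ 61.9 kN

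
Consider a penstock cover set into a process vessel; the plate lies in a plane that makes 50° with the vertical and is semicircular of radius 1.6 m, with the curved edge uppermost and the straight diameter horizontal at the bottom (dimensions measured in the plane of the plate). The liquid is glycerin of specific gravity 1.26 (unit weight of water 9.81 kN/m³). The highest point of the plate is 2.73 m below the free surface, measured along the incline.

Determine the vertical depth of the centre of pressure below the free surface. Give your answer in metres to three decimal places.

γ = 1.26 × 9.81 = 12.3606 kN/m³.
The plate makes 50° with the vertical, i.e. θ = 90° − 50° = 40° to the horizontal. Measuring y along the incline from the free-surface line, vertical depth h = y·sinθ with sinθ = 0.642788.
The centroid lies 4r/(3π) = 0.679061 m above the diameter, so r − 4r/(3π) = 1.6 − 0.679061 = 0.920939 m below the topmost point, so y_c = 2.73 + 0.920939 = 3.65094 m and h_c = 3.65094 × 0.642788 = 2.34678 m.
A = πr²/2 = π × 1.6²/2 = 4.02124 m².
Resultant F = γ·h_c·A = 12.3606 × 2.34678 × 4.02124 = 116.647 kN.
I_c = (π/8 − 8/(9π))·r⁴ = 0.109757 × 1.6⁴ = 0.719303 m⁴.
Centre of pressure: y_p = y_c + I_c/(y_c·A) = 3.65094 + 0.719303/(3.65094 × 4.02124) = 3.65094 + 0.0489945 = 3.69993 m along the plane.
Vertically, h_p = y_p·sinθ = 3.69993 × 0.642788 = 2.37827 m.

h_p = 2.378 m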